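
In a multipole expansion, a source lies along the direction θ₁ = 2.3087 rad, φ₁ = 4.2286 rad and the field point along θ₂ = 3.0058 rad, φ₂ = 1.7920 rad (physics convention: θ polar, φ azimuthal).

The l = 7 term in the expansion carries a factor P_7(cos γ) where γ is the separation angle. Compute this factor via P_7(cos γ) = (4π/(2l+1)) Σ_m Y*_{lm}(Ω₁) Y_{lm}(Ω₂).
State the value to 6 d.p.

0.323539

Addition theorem: P_7(cos γ) = (4π/15) Σ_m Y*_{lm}(Ω₁) Y_{lm}(Ω₂), m = −7…7:
  [-7]  conj(Y_{7,-7})(Ω₁) = (-0.014717, -0.058881) ; Y_{7,-7}(Ω₂) = (0.000000, 0.000000) ; Δ = (-0.000000, -0.000000)
  [-6]  conj(Y_{7,-6})(Ω₁) = (-0.200620, -0.048853) ; Y_{7,-6}(Ω₂) = (0.000003, -0.000011) ; Δ = (-0.000001, 0.000002)
  [-5]  conj(Y_{7,-5})(Ω₁) = (-0.262765, 0.297999) ; Y_{7,-5}(Ω₂) = (-0.000175, -0.000088) ; Δ = (0.000072, -0.000029)
  [-4]  conj(Y_{7,-4})(Ω₁) = (0.152020, 0.398598) ; Y_{7,-4}(Ω₂) = (-0.001510, 0.001845) ; Δ = (-0.000965, -0.000321)
  [-3]  conj(Y_{7,-3})(Ω₁) = (0.107667, 0.012920) ; Y_{7,-3}(Ω₂) = (0.012852, 0.016437) ; Δ = (0.001171, 0.001936)
  [-2]  conj(Y_{7,-2})(Ω₁) = (-0.179563, 0.260663) ; Y_{7,-2}(Ω₂) = (0.115079, -0.054516) ; Δ = (-0.006454, 0.039786)
  [-1]  conj(Y_{7,-1})(Ω₁) = (0.121403, 0.231052) ; Y_{7,-1}(Ω₂) = (-0.106899, -0.475355) ; Δ = (0.096854, -0.082409)
  [+0]  conj(Y_{7,0})(Ω₁) = (-0.247395, -0.000000) ; Y_{7,0}(Ω₂) = (-0.827992, 0.000000) ; Δ = (0.204841, 0.000000)
  [+1]  conj(Y_{7,1})(Ω₁) = (-0.121403, 0.231052) ; Y_{7,1}(Ω₂) = (0.106899, -0.475355) ; Δ = (0.096854, 0.082409)
  [+2]  conj(Y_{7,2})(Ω₁) = (-0.179563, -0.260663) ; Y_{7,2}(Ω₂) = (0.115079, 0.054516) ; Δ = (-0.006454, -0.039786)
  [+3]  conj(Y_{7,3})(Ω₁) = (-0.107667, 0.012920) ; Y_{7,3}(Ω₂) = (-0.012852, 0.016437) ; Δ = (0.001171, -0.001936)
  [+4]  conj(Y_{7,4})(Ω₁) = (0.152020, -0.398598) ; Y_{7,4}(Ω₂) = (-0.001510, -0.001845) ; Δ = (-0.000965, 0.000321)
  [+5]  conj(Y_{7,5})(Ω₁) = (0.262765, 0.297999) ; Y_{7,5}(Ω₂) = (0.000175, -0.000088) ; Δ = (0.000072, 0.000029)
  [+6]  conj(Y_{7,6})(Ω₁) = (-0.200620, 0.048853) ; Y_{7,6}(Ω₂) = (0.000003, 0.000011) ; Δ = (-0.000001, -0.000002)
  [+7]  conj(Y_{7,7})(Ω₁) = (0.014717, -0.058881) ; Y_{7,7}(Ω₂) = (-0.000000, 0.000000) ; Δ = (-0.000000, 0.000000)
Σ over m = (0.386197, 0.000000); ×(4π/15) → (0.323539, 0.000000). Real part: 0.323539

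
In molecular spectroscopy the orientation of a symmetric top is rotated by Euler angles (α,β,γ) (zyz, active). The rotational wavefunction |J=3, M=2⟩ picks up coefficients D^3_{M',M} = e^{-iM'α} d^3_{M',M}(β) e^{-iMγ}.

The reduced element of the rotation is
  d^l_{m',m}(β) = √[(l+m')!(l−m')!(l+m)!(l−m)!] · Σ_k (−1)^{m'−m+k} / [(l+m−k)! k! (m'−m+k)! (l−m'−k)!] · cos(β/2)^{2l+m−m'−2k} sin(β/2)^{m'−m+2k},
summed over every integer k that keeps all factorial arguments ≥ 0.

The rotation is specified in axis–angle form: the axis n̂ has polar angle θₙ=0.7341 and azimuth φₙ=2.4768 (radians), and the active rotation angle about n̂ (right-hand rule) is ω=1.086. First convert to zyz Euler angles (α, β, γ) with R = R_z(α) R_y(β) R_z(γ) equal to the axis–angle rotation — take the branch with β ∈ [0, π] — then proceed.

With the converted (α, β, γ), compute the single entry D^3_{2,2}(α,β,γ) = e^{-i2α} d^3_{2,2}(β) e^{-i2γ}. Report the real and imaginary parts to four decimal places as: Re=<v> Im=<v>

Axis–angle → zyz. n̂ = (sinθₙcosφₙ, sinθₙsinφₙ, cosθₙ) = (-0.527256, +0.413270, +0.742434), ω = 1.0860.
R = I cosω + sinω [n̂]ₓ + (1−cosω) n̂n̂ᵀ gives
  R = [+0.614472, -0.773235, +0.156624; +0.540531, +0.557227, +0.630337; -0.574674, -0.302664, +0.760358]
β = atan2(√(R₁₃²+R₂₃²), R₃₃) = 0.706932; α = atan2(R₂₃, R₁₃) mod 2π = 1.327251; γ = atan2(R₃₂, −R₃₁) mod 2π = 5.798429
Split into d^3_{2,2}(β=0.7069) × two z-phases.
With c≡cos(β/2)=0.938179 and s≡sin(β/2)=0.346152, N=[120·1·120·1]^{1/2}=120.000000
k: max(0,(2)−(2))=0 … min(3+(2),3−(2))=1
  k=0: (−1)^0·120.0000/(120)·0.9382^6·0.3462^0 = +0.681888
  k=1: (−1)^1·120.0000/(24)·0.9382^4·0.3462^2 = -0.464136
d^3_{2,2}(0.7069) = +0.681888 -0.464136 = +0.217752
Attach z-rotation phases: D = e^{-i(2)(1.3273)}·(+0.217752)·e^{-i(2)(5.7984)} = -0.024812-0.216334i

Re=-0.0248 Im=-0.2163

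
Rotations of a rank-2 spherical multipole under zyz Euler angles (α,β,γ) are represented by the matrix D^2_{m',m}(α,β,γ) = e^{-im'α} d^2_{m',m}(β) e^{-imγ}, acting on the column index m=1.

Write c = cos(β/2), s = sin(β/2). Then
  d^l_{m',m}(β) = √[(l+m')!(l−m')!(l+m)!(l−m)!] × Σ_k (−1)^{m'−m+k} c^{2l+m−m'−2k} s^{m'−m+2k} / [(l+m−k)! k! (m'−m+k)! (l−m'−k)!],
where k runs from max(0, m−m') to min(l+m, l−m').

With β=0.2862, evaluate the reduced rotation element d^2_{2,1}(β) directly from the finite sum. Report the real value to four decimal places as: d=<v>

d=-0.2766

d^2_{2,1}(β=0.2862) via the finite sum:
Half-angle: c=0.989779, s=0.142612. N=√(24·1·6·1)=12.000000
Admissible k: 0..0 (factorial args all ≥0)
  k=0: (−1)^1·12.0000/(6)·0.9898^3·0.1426^1 = -0.276567
d^2_{2,1}(0.2862) = -0.276567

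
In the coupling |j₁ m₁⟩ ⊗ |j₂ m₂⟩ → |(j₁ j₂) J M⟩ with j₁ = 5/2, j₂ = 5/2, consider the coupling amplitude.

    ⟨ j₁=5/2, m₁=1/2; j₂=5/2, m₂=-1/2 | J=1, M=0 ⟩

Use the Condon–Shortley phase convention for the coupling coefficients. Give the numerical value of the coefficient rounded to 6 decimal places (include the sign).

+0.119523

triangle: 4!·1!·1!/7! = 24/5040
(j±m)!: 3!·2!·2!·3!·1!·1! = 144
prefactor² = (2J+1)·Δ·N² = 72/35
  k=1: −1/(1!·3!·1!·1!·0!·0!) = -1/6
  k=2: +1/(2!·2!·0!·0!·1!·1!) = 1/4
Σ = 1/12  ⇒  CG² = 72/35·(1/12)² = 1/70
CG = +√(1/70) = +0.119523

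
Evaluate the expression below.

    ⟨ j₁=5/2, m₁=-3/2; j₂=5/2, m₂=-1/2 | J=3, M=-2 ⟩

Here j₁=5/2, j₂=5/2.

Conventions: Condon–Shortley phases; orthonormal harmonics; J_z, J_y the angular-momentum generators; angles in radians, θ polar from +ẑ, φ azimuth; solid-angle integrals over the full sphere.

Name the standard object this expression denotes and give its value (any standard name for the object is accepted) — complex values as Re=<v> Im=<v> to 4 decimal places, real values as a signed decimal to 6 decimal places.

This is a Clebsch–Gordan (vector-coupling) coefficient.
triangle: 2!·3!·3!/9! = 72/362880
(j±m)!: 1!·4!·2!·3!·1!·5! = 34560
prefactor² = (2J+1)·Δ·N² = 48
  k=1: −1/(1!·1!·3!·1!·0!·2!) = -1/12
  k=2: +1/(2!·0!·2!·0!·1!·3!) = 1/24
Σ = -1/24  ⇒  CG² = 48·(-1/24)² = 1/12
CG = −√(1/12) = -0.288675

Clebsch–Gordan coefficient, −√(1/12) ≈ -0.288675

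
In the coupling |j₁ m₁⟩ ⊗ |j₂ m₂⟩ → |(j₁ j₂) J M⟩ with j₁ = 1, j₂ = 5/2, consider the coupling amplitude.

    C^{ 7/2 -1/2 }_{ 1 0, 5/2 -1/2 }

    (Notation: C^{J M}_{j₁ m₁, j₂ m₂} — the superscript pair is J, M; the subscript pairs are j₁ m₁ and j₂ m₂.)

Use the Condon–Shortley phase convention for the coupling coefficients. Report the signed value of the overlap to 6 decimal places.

+0.755929  (= +√(4/7))

j₁+j₂−J=0  J+j₁−j₂=2  J−j₁+j₂=5  j₁+j₂+J+1=8
(j₁±m₁, j₂±m₂, J±M) = (1,1,2,3,3,4)
P² = 576/7
sum k=0..0:
  [0] +1/12 = 1/12
S = 1/12
C² = P²·S² = 4/7 ; C = +0.755929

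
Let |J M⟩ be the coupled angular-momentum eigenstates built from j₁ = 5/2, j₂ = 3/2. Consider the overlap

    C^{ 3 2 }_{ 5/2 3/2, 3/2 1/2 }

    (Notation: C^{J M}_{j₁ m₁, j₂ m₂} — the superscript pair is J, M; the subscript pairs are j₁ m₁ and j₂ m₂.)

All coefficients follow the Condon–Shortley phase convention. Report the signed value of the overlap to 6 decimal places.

+0.288675  (= +√(1/12))

j₁+j₂−J=1  J+j₁−j₂=4  J−j₁+j₂=2  j₁+j₂+J+1=8
(j₁±m₁, j₂±m₂, J±M) = (4,1,2,1,5,1)
P² = 48
sum k=0..1:
  [0] +1/12 = 1/12
  [1] −1/24 = -1/24
S = 1/24
C² = P²·S² = 1/12 ; C = +0.288675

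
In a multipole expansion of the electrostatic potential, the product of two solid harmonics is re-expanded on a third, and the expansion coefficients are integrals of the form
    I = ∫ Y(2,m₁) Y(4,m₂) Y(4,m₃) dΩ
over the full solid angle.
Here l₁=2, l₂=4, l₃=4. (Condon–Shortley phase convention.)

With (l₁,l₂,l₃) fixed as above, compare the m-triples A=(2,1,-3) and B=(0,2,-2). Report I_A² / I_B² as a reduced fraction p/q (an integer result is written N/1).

l's match ⇒ only the (l;m) 3-j factors differ between A and B.
A: triangle coeff Δ(2,4,4) = 1/13860; Σ_t [0,0]: t=0:+1/480 = 1/480; (3j)²=3/110 [(2 4 4; 2 1 -3)], sign=-1
B: triangle coeff Δ(2,4,4) = 1/13860; Σ_t [0,2]: t=0:+1/2880 t=1:−1/120 t=2:+1/192 = -1/360; (3j)²=16/3465 [(2 4 4; 0 2 -2)], sign=-1
I_A²/I_B² = (3/110)/(16/3465) = 189/32

189/32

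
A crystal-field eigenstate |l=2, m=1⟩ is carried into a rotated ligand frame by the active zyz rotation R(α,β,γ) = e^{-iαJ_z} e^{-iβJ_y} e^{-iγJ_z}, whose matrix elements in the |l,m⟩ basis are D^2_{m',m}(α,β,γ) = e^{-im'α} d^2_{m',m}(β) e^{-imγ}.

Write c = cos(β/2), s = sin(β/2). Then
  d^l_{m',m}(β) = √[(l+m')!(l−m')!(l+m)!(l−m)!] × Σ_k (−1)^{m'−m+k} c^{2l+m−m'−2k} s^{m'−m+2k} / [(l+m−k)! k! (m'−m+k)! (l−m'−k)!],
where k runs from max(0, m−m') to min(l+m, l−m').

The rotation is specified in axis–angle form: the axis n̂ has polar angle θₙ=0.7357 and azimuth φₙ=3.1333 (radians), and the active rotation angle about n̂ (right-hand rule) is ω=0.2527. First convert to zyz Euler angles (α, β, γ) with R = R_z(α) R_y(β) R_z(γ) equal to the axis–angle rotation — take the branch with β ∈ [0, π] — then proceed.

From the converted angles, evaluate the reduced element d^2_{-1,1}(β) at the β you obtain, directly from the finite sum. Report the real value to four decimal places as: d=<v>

Axis–angle → zyz. n̂ = (sinθₙcosφₙ, sinθₙsinφₙ, cosθₙ) = (-0.671083, +0.005565, +0.741361), ω = 0.2527.
R = I cosω + sinω [n̂]ₓ + (1−cosω) n̂n̂ᵀ gives
  R = [+0.982544, -0.185473, -0.014409; +0.185236, +0.968242, +0.167915; -0.017192, -0.167653, +0.985696]
β = atan2(√(R₁₃²+R₂₃²), R₃₃) = 0.169340; α = atan2(R₂₃, R₁₃) mod 2π = 1.656399; γ = atan2(R₃₂, −R₃₁) mod 2π = 4.814577
d^2_{-1,1}(β=0.1693) via the finite sum:
Half-angle: c=0.996418, s=0.084569. N=√(1·6·6·1)=6.000000
Admissible k: 2..3 (factorial args all ≥0)
  k=2: (−1)^0·6.0000/(2)·0.9964^2·0.0846^2 = +0.021302
  k=3: (−1)^1·6.0000/(6)·0.9964^0·0.0846^4 = -0.000051
d^2_{-1,1}(0.1693) = +0.021302 -0.000051 = +0.021251

d=0.0213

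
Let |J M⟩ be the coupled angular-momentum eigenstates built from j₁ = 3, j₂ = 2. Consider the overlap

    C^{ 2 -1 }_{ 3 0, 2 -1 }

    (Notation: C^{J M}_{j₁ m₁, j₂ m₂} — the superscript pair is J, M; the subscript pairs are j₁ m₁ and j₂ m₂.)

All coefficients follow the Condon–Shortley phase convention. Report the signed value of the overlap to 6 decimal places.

-0.534522  (= −√(2/7))

triangle: 3!*3!*1!/8! = 36/40320
(j±m)!: 3!*3!*1!*3!*1!*3! = 1296
prefactor² = (2J+1)*Δ*N² = 81/14
  k=0: +1/(0!*3!*3!*1!*0!*0!) = 1/36
  k=1: −1/(1!*2!*2!*0!*1!*1!) = -1/4
Σ = -2/9  ⇒  CG² = 81/14*(-2/9)² = 2/7
CG = −√(2/7) = -0.534522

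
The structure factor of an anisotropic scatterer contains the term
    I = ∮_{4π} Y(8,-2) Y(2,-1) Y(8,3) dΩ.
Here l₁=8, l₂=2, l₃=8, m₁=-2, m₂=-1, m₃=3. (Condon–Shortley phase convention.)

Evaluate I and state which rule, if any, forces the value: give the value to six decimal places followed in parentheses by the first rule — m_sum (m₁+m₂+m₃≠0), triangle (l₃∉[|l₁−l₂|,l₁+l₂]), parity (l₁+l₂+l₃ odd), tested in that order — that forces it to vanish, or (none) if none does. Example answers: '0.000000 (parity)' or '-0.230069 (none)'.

m-sum 0 ✓  L=18 even ✓  6≤8≤10 ✓
Π(2lᵢ+1) = 17×5×17 = 1445
triangle coeff Δ(8,2,8) = 1/348840
Σ_t [0,2]: t=0:+1/116121600 t=1:−1/25401600 t=2:+1/116121600 = -1/45158400
(3j)²=24/1615 [(8 2 8; 0 0 0)], sign=-1
Σ_t [0,1]: t=0:+1/174182400 t=1:−1/87091200 = -1/174182400
(3j)²=55/7752 [(8 2 8; -2 -1 3)], sign=+1
⇒ 4πI² = 55/361
I = (-1)√(55/361/(4π)) = -0.11010900
No selection rule forces the value: the integral is nonzero (none).

-0.110109 (none)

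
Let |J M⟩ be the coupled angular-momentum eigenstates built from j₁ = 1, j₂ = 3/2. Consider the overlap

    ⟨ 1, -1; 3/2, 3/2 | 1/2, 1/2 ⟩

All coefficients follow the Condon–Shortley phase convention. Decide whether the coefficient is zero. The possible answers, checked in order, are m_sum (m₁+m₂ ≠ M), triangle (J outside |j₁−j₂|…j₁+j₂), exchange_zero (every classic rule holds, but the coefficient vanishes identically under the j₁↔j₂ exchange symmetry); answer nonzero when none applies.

m-sum: m₁+m₂ = -1+3/2 = 1/2, M = 1/2  ✓
triangle: |j₁−j₂| = 1/2 ≤ J = 1/2 ≤ j₁+j₂ = 5/2  ✓
exchange: j₁≠j₂ or m₁≠m₂ — the exchange symmetry imposes no constraint here
value check: CG = +√(1/2) = +0.707107 ≠ 0

nonzero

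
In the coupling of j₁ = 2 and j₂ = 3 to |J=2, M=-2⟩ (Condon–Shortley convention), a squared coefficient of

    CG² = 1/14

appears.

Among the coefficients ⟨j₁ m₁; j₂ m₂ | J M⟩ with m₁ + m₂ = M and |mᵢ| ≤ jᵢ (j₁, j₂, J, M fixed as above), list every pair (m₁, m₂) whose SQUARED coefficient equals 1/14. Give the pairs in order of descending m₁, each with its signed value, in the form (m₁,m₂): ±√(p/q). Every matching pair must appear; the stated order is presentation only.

Admissible pairs with m₁+m₂ = M = -2: (-2,0), (-1,-1), (0,-2), (1,-3)
  (m₁,m₂)=(1,-3): CG² = 5/14, CG = +√(5/14)
  (m₁,m₂)=(0,-2): CG² = 5/14, CG = −√(5/14)
  (m₁,m₂)=(-1,-1): CG² = 3/14, CG = +√(3/14)
  (m₁,m₂)=(-2,0): CG² = 1/14, CG = −√(1/14)   ← matches the target
Pairs with CG² = 1/14: (-2,0): −√(1/14)

(-2,0): −√(1/14)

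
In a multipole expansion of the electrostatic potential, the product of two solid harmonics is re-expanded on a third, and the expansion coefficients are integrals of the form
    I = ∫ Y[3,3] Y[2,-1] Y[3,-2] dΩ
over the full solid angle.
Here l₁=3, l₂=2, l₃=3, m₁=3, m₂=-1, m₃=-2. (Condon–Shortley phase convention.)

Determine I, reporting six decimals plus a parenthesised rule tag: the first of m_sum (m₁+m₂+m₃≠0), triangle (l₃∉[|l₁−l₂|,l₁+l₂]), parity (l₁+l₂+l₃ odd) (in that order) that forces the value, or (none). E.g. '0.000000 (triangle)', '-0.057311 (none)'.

m-sum 0 ✓  L=8 even ✓  1≤3≤5 ✓
Π(2lᵢ+1) = 7×5×7 = 245
triangle coeff Δ(3,2,3) = 1/3780
Σ_t [0,2]: t=0:+1/24 t=1:−1/4 t=2:+1/24 = -1/6
(3j)²=4/105 [(3 2 3; 0 0 0)], sign=+1
Σ_t [0,0]: t=0:+1/48 = 1/48
(3j)²=5/84 [(3 2 3; 3 -1 -2)], sign=-1
⇒ 4πI² = 5/9
I = (-1)√(5/9/(4π)) = -0.21026104
No selection rule forces the value: the integral is nonzero (none).

-0.210261 (none)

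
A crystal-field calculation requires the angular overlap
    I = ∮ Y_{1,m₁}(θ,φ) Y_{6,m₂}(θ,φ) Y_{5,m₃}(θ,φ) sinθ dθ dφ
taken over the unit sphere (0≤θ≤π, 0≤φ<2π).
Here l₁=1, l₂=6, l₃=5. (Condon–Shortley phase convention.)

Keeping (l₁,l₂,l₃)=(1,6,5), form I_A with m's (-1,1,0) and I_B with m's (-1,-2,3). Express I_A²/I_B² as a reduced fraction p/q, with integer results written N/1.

7/2

Shared (l₁,l₂,l₃)=(1,6,5): N and (l;000)² cancel in I_A²/I_B².
A: Δ = 2!·0!·10!/13! = 1/858; Racah Σ t=2..2: t=2:+1/28800 = 1/28800; ⇒ 3j(1 6 5; -1 1 0)² = 7/286, sgn -1
B: Δ = 2!·0!·10!/13! = 1/858; Racah Σ t=2..2: t=2:+1/161280 = 1/161280; ⇒ 3j(1 6 5; -1 -2 3)² = 1/143, sgn +1
I_A²/I_B² = (7/286)/(1/143) = 7/2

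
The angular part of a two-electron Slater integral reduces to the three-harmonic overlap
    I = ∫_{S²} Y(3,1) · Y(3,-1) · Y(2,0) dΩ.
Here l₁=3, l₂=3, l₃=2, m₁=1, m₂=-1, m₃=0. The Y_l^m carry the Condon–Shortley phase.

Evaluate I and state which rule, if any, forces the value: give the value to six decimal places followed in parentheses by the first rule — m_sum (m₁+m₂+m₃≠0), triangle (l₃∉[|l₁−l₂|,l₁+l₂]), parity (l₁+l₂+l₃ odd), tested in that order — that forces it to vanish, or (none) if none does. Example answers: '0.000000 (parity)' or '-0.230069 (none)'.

Checks pass: Σm=0; 8 even; l₃=2∈[0,6].
(2·3+1)(2·3+1)(2·2+1) = 245
Δ: 4! 2! 2! / 9! → 1/3780
sum: t=1:−1/24 t=2:+1/4 t=3:−1/24 = 1/6
3j²(3 3 2; 0 0 0) = Δ·Π!·Σ² = 4/105  (sign +1)
sum: t=0:+1/96 t=1:−1/6 t=2:+1/16 = -3/32
3j²(3 3 2; 1 -1 0) = Δ·Π!·Σ² = 3/140  (sign -1)
combine: 4πI² = 245·4/105·3/140 = 1/5
take √, sign -1: I = -0.12615663
No selection rule forces the value: the integral is nonzero (none).

-0.126157 (none)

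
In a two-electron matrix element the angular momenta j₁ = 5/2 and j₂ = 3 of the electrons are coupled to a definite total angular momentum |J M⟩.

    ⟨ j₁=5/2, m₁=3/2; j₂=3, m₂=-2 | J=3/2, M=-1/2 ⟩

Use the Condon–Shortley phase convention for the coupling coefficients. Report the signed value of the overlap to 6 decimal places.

√[4·4!1!2!/8! · 4!1!1!5!1!2!] = √(192/7)
  +(−1)^0/∏(0,4,1,1,0,1)! = 1/24  (running 1/24)
  +(−1)^1/∏(1,3,0,0,1,2)! = -1/12  (running -1/24)
⟨..|..⟩ = √(192/7)·(-1/24) = -0.218218

−√(1/21) = -0.218218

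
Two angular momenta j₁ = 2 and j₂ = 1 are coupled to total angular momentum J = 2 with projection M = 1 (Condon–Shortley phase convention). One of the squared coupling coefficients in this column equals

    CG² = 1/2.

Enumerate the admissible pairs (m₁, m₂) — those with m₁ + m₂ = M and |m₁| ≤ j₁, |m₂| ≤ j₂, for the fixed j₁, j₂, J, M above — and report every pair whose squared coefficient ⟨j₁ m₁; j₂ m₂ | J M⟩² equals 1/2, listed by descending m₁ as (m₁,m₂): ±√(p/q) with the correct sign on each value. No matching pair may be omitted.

Admissible pairs with m₁+m₂ = M = 1: (0,1), (1,0), (2,-1)
  (m₁,m₂)=(2,-1): CG² = 1/3, CG = +√(1/3)
  (m₁,m₂)=(1,0): CG² = 1/6, CG = +√(1/6)
  (m₁,m₂)=(0,1): CG² = 1/2, CG = −√(1/2)   ← matches the target
Pairs with CG² = 1/2: (0,1): −√(1/2)

(0,1): −√(1/2)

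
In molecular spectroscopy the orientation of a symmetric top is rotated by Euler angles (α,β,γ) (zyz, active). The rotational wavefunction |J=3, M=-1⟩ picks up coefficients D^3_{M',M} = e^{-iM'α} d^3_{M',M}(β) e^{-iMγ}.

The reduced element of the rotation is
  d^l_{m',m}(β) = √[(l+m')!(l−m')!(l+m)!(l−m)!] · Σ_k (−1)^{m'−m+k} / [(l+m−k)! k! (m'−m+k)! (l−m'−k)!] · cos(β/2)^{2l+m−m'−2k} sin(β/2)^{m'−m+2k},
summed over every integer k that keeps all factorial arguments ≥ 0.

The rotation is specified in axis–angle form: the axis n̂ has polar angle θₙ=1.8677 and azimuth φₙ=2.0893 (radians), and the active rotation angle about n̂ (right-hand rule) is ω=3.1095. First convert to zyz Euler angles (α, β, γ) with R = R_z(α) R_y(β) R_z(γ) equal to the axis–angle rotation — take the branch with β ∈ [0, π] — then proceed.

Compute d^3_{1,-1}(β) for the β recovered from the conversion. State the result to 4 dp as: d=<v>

Axis–angle → zyz. n̂ = (sinθₙcosφₙ, sinθₙsinφₙ, cosθₙ) = (-0.473898, +0.830559, -0.292561), ω = 3.1095.
R = I cosω + sinω [n̂]ₓ + (1−cosω) n̂n̂ᵀ gives
  R = [-0.550442, -0.777611, +0.303867; -0.796385, +0.379818, -0.470647; +0.250566, -0.501059, -0.828346]
β = atan2(√(R₁₃²+R₂₃²), R₃₃) = 2.546944; α = atan2(R₂₃, R₁₃) mod 2π = 5.285690; γ = atan2(R₃₂, −R₃₁) mod 2π = 4.248683
d^3_{1,-1}(β=2.5469) via the finite sum:
c=cos(2.546944/2)=0.292963, s=sin(2.546944/2)=0.956124; N=√[24·2·2·24]=48.000000
k: max(0,(-1)−(1))=0 … min(3+(-1),3−(1))=2
  k=0: (−1)^2·48.0000/(8)·0.2930^4·0.9561^2 = +0.040404
  k=1: (−1)^3·48.0000/(6)·0.2930^2·0.9561^4 = -0.573815
  k=2: (−1)^4·48.0000/(48)·0.2930^0·0.9561^6 = +0.763985
d^3_{1,-1}(2.5469) = +0.040404 -0.573815 +0.763985 = +0.230575

d=0.2306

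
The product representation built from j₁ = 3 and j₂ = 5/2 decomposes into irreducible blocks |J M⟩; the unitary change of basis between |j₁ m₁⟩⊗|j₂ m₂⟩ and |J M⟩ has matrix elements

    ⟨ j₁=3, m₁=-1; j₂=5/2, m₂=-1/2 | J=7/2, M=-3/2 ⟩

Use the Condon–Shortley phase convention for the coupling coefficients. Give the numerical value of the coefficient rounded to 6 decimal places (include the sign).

-0.487950  (= −√(5/21))

√[8·2!4!3!/10! · 2!4!2!3!2!5!] = √(3072/35)
  +(−1)^0/∏(0,2,4,2,0,1)! = 1/96  (running 1/96)
  +(−1)^1/∏(1,1,3,1,1,2)! = -1/12  (running -7/96)
  +(−1)^2/∏(2,0,2,0,2,3)! = 1/48  (running -5/96)
⟨..|..⟩ = √(3072/35)·(-5/96) = -0.487950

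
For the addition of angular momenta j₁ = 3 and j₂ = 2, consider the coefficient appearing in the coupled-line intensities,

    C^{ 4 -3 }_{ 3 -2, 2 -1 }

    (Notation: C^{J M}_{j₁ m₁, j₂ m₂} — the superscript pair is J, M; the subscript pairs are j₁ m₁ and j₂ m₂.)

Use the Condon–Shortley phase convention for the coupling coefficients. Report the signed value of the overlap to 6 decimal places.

-0.223607  (= −√(1/20))

triangle: 1!·5!·3!/10! = 720/3628800
(j±m)!: 1!·5!·1!·3!·1!·7! = 3628800
prefactor² = (2J+1)·Δ·N² = 6480
  k=0: +1/(0!·1!·5!·1!·0!·2!) = 1/240
  k=1: −1/(1!·0!·4!·0!·1!·3!) = -1/144
Σ = -1/360  ⇒  CG² = 6480·(-1/360)² = 1/20
CG = −√(1/20) = -0.223607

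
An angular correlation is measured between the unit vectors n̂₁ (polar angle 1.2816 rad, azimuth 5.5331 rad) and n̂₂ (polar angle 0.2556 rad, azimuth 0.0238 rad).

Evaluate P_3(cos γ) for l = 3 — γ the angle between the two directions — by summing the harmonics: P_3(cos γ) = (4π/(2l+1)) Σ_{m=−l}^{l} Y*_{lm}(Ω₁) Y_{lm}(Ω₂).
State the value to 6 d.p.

Addition theorem: P_3(cos γ) = (4π/7) Σ_m Y*_{lm}(Ω₁) Y_{lm}(Ω₂), m = −3…3:
  term(m=-3) = -0.00169 - 0.00181j   from Y*(Ω₁)=-0.23085 - 0.28579j, Y(Ω₂)=0.00673 - 0.00048j
  term(m=-2) = 0.00039 - 0.01692j   from Y*(Ω₁)=0.01889 - 0.26708j, Y(Ω₂)=0.06313 - 0.00301j
  term(m=-1) = -0.03953 + 0.03863j   from Y*(Ω₁)=-0.13447 + 0.12530j, Y(Ω₂)=0.30063 - 0.00716j
  term(m=+0) = -0.16745 + 0.00000j   from Y*(Ω₁)=-0.27599 + 0.00000j, Y(Ω₂)=0.60671 + 0.00000j
  term(m=+1) = -0.03953 - 0.03863j   from Y*(Ω₁)=0.13447 + 0.12530j, Y(Ω₂)=-0.30063 - 0.00716j
  term(m=+2) = 0.00039 + 0.01692j   from Y*(Ω₁)=0.01889 + 0.26708j, Y(Ω₂)=0.06313 + 0.00301j
  term(m=+3) = -0.00169 + 0.00181j   from Y*(Ω₁)=0.23085 - 0.28579j, Y(Ω₂)=-0.00673 - 0.00048j
Total Σ_m = -0.24911 + 0.00000j. Multiply by 1.795196: -0.44720 + 0.00000j. P_3(cos γ) = -0.447200

-0.447200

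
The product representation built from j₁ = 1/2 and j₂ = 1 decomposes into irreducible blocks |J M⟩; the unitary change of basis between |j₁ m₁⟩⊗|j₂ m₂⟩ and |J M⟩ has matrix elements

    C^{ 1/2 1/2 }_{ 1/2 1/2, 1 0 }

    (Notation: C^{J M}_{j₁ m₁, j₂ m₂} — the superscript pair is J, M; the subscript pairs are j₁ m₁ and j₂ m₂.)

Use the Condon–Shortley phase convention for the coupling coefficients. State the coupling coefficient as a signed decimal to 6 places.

triangle: 1!·0!·1!/3! = 1/6
(j±m)!: 1!·0!·1!·1!·1!·0! = 1
prefactor² = (2J+1)·Δ·N² = 1/3
  k=0: +1/(0!·1!·0!·1!·0!·0!) = 1
Σ = 1  ⇒  CG² = 1/3·1² = 1/3
CG = +√(1/3) = +0.577350

+√(1/3) ≈ +0.577350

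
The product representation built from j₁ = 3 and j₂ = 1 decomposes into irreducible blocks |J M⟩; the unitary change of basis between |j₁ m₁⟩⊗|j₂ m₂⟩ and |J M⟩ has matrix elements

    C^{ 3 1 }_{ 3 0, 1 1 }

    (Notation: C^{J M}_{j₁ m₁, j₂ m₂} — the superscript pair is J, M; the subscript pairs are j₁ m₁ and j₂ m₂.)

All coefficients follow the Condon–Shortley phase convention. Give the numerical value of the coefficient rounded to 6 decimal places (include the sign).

triangle: 1!·5!·1!/8! = 120/40320
(j±m)!: 3!·3!·2!·0!·4!·2! = 3456
prefactor² = (2J+1)·Δ·N² = 72
  k=1: −1/(1!·0!·2!·1!·3!·0!) = -1/12
Σ = -1/12  ⇒  CG² = 72·(-1/12)² = 1/2
CG = −√(1/2) = -0.707107

−√(1/2) ≈ -0.707107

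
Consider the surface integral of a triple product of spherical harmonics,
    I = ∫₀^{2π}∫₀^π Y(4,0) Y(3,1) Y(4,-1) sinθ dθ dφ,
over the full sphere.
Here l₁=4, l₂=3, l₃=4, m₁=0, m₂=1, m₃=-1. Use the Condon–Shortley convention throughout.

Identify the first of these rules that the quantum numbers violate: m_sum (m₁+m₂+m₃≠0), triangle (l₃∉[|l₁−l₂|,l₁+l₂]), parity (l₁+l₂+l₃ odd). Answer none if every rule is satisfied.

m₁+m₂+m₃ = 0 + 1 − 1 = 0  ✓
triangle: |4−3|=1 ≤ l₃=4 ≤ 4+3=7  ✓
parity: l₁+l₂+l₃ = 11 is odd  ✗

parity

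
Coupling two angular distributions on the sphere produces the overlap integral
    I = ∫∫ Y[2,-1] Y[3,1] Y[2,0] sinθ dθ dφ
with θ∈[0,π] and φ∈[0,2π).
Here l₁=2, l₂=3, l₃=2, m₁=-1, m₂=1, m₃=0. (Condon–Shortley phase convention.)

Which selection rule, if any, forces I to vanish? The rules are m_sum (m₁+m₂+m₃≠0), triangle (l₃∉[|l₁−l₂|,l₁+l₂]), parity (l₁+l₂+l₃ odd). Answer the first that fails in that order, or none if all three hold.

parity

azimuthal sum: -1 + 1 + 0 = 0  ✓
1 ≤ 2 ≤ 5 (triangle on l)  ✓
L = 2 + 3 + 2 = 7 (odd)  ✗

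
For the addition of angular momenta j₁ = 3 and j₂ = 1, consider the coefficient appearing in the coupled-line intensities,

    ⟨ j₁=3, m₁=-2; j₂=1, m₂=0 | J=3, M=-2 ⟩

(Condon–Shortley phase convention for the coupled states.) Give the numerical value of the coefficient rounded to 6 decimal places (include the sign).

triangle: 1!*5!*1!/8! = 120/40320
(j±m)!: 1!*5!*1!*1!*1!*5! = 14400
prefactor² = (2J+1)*Δ*N² = 300
  k=0: +1/(0!*1!*5!*1!*0!*0!) = 1/120
  k=1: −1/(1!*0!*4!*0!*1!*1!) = -1/24
Σ = -1/30  ⇒  CG² = 300*(-1/30)² = 1/3
CG = −√(1/3) = -0.577350

−√(1/3) ≈ -0.577350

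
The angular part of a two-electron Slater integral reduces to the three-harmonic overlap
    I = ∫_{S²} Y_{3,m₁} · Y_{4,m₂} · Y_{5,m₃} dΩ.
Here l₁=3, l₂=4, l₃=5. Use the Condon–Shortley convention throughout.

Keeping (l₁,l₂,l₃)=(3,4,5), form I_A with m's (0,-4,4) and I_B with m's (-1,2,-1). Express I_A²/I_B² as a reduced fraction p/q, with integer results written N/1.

7056/1849

Shared (l₁,l₂,l₃)=(3,4,5): N and (l;000)² cancel in I_A²/I_B².
A: Δ = 2!·4!·6!/13! = 1/180180; Racah Σ t=0..0: t=0:+1/8640 = 1/8640; ⇒ 3j(3 4 5; 0 -4 4)² = 28/715, sgn -1
B: Δ = 2!·4!·6!/13! = 1/180180; Racah Σ t=0..2: t=0:+1/34560 t=1:−1/720 t=2:+1/384 = 43/34560; ⇒ 3j(3 4 5; -1 2 -1)² = 1849/180180, sgn +1
I_A²/I_B² = (28/715)/(1849/180180) = 7056/1849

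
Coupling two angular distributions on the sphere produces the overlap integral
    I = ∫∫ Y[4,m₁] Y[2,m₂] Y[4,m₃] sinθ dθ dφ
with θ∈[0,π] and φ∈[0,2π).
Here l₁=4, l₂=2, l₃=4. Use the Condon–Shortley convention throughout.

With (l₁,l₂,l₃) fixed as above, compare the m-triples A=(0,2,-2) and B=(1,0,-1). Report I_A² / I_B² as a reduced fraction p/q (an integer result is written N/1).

Same 4,2,4: normalisation and zero-m 3j drop out of the ratio.
A: Δ: 2! 6! 2! / 11! → 1/13860; sum: t=2:+1/192 = 1/192; 3j²(4 2 4; 0 2 -2) = Δ·Π!·Σ² = 3/77  (sign +1)
B: Δ: 2! 6! 2! / 11! → 1/13860; sum: t=0:+1/144 t=1:−1/48 t=2:+1/480 = -17/1440; 3j²(4 2 4; 1 0 -1) = Δ·Π!·Σ² = 289/13860  (sign +1)
I_A²/I_B² = (3/77)/(289/13860) = 540/289

540/289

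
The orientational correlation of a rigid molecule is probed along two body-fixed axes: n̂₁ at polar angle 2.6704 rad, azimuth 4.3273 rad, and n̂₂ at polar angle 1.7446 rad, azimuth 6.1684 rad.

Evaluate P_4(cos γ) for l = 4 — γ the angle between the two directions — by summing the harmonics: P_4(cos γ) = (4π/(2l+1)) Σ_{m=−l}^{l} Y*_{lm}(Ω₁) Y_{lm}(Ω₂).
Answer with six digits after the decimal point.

0.370492

Expand P_4 via completeness: Σ_{m} conj(Y_{4,m}) at Ω₁ times Y_{4,m} at Ω₂ —
  term(m=-4) = +0.003680-0.006907i   from Y*(Ω₁)=+0.000572-0.018783i, Y(Ω₂)=+0.373329+0.184566i
  term(m=-3) = +0.015641+0.014863i   from Y*(Ω₁)=-0.095451-0.042115i, Y(Ω₂)=-0.194674-0.069819i
  term(m=-2) = +0.069117-0.041488i   from Y*(Ω₁)=-0.225509+0.218747i, Y(Ω₂)=-0.249855-0.058389i
  term(m=-1) = +0.029386+0.106053i   from Y*(Ω₁)=+0.183836+0.453552i, Y(Ω₂)=+0.223388+0.025755i
  term(m=+0) = +0.029697+0.000000i   from Y*(Ω₁)=+0.131541-0.000000i, Y(Ω₂)=+0.225763+0.000000i
  term(m=+1) = +0.029386-0.106053i   from Y*(Ω₁)=-0.183836+0.453552i, Y(Ω₂)=-0.223388+0.025755i
  term(m=+2) = +0.069117+0.041488i   from Y*(Ω₁)=-0.225509-0.218747i, Y(Ω₂)=-0.249855+0.058389i
  term(m=+3) = +0.015641-0.014863i   from Y*(Ω₁)=+0.095451-0.042115i, Y(Ω₂)=+0.194674-0.069819i
  term(m=+4) = +0.003680+0.006907i   from Y*(Ω₁)=+0.000572+0.018783i, Y(Ω₂)=+0.373329-0.184566i
Total Σ_m = +0.265345-0.000000i. Multiply by 1.396263: +0.370492-0.000000i. P_4(cos γ) = 0.370492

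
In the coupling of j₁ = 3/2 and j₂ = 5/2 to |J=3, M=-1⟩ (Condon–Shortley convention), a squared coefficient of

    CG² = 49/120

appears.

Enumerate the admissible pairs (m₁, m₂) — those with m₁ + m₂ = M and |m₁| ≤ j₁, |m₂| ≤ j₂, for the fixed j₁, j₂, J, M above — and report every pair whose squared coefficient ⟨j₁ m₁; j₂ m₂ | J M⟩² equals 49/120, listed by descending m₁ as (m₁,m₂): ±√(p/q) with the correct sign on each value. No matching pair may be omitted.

(1/2,-3/2): +√(49/120)

Admissible pairs with m₁+m₂ = M = -1: (-3/2,1/2), (-1/2,-1/2), (1/2,-3/2), (3/2,-5/2)
  (m₁,m₂)=(3/2,-5/2): CG² = 1/8, CG = +√(1/8)
  (m₁,m₂)=(1/2,-3/2): CG² = 49/120, CG = +√(49/120)   ← matches the target
  (m₁,m₂)=(-1/2,-1/2): CG² = 1/60, CG = −√(1/60)
  (m₁,m₂)=(-3/2,1/2): CG² = 9/20, CG = −√(9/20)
Pairs with CG² = 49/120: (1/2,-3/2): +√(49/120)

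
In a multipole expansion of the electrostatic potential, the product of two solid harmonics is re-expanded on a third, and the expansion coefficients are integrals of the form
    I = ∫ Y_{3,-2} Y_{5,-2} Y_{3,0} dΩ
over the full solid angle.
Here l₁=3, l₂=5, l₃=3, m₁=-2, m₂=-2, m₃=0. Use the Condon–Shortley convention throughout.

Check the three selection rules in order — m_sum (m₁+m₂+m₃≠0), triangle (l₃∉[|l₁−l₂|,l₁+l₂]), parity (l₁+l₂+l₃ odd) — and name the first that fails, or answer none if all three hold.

m_sum

Σmᵢ = -4  ✗
l₃∈[|l₁−l₂|,l₁+l₂]=[2,8], have l₃=3
Σlᵢ = 11 ⇒ odd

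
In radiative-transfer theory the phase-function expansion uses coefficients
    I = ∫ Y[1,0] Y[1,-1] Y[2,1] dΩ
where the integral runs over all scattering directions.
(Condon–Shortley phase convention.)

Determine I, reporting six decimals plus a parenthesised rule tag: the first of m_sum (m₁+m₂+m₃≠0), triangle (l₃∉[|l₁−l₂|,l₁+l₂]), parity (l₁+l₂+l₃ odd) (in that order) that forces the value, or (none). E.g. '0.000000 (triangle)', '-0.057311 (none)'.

m-sum 0 ✓  L=4 even ✓  0≤2≤2 ✓
Π(2lᵢ+1) = 3×3×5 = 45
triangle coeff Δ(1,1,2) = 1/30
Σ_t [0,0]: t=0:+1/1 = 1/1
(3j)²=2/15 [(1 1 2; 0 0 0)], sign=+1
Σ_t [0,0]: t=0:+1/2 = 1/2
(3j)²=1/10 [(1 1 2; 0 -1 1)], sign=-1
⇒ 4πI² = 3/5
I = (-1)√(3/5/(4π)) = -0.21850969
No selection rule forces the value: the integral is nonzero (none).

-0.218510 (none)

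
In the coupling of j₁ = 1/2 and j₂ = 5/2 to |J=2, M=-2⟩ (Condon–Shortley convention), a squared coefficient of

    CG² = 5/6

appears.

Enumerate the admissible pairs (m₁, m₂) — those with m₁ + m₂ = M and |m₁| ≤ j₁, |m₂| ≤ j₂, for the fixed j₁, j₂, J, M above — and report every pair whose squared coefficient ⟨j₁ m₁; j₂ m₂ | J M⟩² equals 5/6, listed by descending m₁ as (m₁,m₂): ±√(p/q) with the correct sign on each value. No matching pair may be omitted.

(1/2,-5/2): +√(5/6)

Admissible pairs with m₁+m₂ = M = -2: (-1/2,-3/2), (1/2,-5/2)
  (m₁,m₂)=(1/2,-5/2): CG² = 5/6, CG = +√(5/6)   ← matches the target
  (m₁,m₂)=(-1/2,-3/2): CG² = 1/6, CG = −√(1/6)
Pairs with CG² = 5/6: (1/2,-5/2): +√(5/6)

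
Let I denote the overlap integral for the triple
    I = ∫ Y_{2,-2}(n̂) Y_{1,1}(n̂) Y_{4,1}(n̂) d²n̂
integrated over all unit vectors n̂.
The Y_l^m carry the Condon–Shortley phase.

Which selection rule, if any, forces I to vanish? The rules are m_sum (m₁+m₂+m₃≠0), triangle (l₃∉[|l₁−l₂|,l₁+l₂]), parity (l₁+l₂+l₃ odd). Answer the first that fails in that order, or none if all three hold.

triangle

azimuthal sum: -2 + 1 + 1 = 0  ✓
l₃ must lie in [1,3]; have l₃=4  ✗
L = 2 + 1 + 4 = 7 (odd)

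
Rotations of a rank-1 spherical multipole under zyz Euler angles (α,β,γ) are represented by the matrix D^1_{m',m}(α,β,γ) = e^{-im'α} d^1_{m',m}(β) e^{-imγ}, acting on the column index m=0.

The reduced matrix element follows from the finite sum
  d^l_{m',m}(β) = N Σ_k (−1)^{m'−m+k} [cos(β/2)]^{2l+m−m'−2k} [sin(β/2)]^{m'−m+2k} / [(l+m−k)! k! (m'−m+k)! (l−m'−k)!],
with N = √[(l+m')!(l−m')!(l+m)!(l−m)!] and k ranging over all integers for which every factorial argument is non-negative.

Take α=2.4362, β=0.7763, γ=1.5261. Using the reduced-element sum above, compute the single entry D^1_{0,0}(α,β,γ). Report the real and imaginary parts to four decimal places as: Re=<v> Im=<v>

First d^1_{0,0}(β=0.7763), then the phase factors e^{-i(0)α} and e^{-i(0)γ}:
c=cos(0.776300/2)=0.925611, s=sin(0.776300/2)=0.378477; N=√[1·1·1·1]=1.000000
The bounds max(0,m−m')=0 and min(l+m,l−m')=1 give 2 terms
  k=0: (−1)^0·1.0000/(1)·0.9256^2·0.3785^0 = +0.856755
  k=1: (−1)^1·1.0000/(1)·0.9256^0·0.3785^2 = -0.143245
d^1_{0,0}(0.7763) = +0.856755 -0.143245 = +0.713511
Phases: e^{-i·(0)·2.4362}=+1.000000+0.000000i, e^{-i·(0)·1.5261}=+1.000000+0.000000i ⇒ D=+0.713511+0.000000i

Re=0.7135 Im=0.0000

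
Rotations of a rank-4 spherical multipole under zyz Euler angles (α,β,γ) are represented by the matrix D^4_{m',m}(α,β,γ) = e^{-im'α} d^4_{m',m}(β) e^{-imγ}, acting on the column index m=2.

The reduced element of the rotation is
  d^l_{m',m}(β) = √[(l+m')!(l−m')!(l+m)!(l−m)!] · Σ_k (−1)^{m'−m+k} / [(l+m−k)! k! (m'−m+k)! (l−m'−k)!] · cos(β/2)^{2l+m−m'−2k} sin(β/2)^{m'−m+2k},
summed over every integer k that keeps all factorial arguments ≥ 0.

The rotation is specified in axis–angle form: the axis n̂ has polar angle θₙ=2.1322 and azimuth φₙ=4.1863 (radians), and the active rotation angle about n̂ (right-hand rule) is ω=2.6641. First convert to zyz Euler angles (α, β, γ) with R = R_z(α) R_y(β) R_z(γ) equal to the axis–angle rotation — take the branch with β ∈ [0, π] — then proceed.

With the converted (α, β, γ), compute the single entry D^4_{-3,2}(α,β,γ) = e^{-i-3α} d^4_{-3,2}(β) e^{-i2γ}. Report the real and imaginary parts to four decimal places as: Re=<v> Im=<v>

Re=0.1902 Im=-0.1389

Axis–angle → zyz. n̂ = (sinθₙcosφₙ, sinθₙsinφₙ, cosθₙ) = (-0.425079, -0.732042, -0.532375), ω = 2.6641.
R = I cosω + sinω [n̂]ₓ + (1−cosω) n̂n̂ᵀ gives
  R = [-0.546977, +0.832200, +0.090878; +0.342891, +0.123681, +0.931198; +0.763703, +0.540505, -0.353005]
β = atan2(√(R₁₃²+R₂₃²), R₃₃) = 1.931577; α = atan2(R₂₃, R₁₃) mod 2π = 1.473512; γ = atan2(R₃₂, −R₃₁) mod 2π = 2.525690
Split into d^4_{-3,2}(β=1.9316) × two z-phases.
With c≡cos(β/2)=0.568769 and s≡sin(β/2)=0.822498, N=[1·5040·720·2]^{1/2}=2693.993318
k∈{5,6} keeps every argument non-negative
  k=5: (−1)^0·2693.9933/(240)·0.5688^3·0.8225^5 = +0.777437
  k=6: (−1)^1·2693.9933/(720)·0.5688^1·0.8225^7 = -0.541929
d^4_{-3,2}(1.9316) = +0.777437 -0.541929 = +0.235508
D = (-0.287728-0.957712i)·(+0.235508)·(+0.332535+0.943091i) = +0.190180-0.138909i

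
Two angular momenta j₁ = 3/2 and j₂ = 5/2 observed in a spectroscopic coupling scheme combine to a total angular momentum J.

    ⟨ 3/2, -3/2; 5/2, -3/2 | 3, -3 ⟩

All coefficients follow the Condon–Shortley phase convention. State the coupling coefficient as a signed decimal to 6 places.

-0.612372

j₁+j₂−J=1  J+j₁−j₂=2  J−j₁+j₂=4  j₁+j₂+J+1=8
(j₁±m₁, j₂±m₂, J±M) = (0,3,1,4,0,6)
P² = 864
sum k=1..1:
  [1] −1/48 = -1/48
S = -1/48
C² = P²·S² = 3/8 ; C = -0.612372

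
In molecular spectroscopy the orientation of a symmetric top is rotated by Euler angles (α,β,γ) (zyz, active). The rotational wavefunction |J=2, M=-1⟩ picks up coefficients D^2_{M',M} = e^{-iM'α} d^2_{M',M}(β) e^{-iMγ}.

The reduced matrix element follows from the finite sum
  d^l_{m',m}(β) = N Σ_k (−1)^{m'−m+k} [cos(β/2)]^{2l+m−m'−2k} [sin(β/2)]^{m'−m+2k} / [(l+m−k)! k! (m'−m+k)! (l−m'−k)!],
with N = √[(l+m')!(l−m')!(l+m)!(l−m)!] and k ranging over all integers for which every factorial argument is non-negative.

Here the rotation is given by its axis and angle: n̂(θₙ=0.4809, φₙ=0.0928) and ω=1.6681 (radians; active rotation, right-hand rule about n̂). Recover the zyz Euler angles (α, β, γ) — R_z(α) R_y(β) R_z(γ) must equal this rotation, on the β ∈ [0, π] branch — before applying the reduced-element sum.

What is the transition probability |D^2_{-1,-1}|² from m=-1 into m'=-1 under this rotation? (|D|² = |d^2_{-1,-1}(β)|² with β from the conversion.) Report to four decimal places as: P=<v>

Axis–angle → zyz. n̂ = (sinθₙcosφₙ, sinθₙsinφₙ, cosθₙ) = (+0.460587, +0.042866, +0.886579), ω = 1.6681.
R = I cosω + sinω [n̂]ₓ + (1−cosω) n̂n̂ᵀ gives
  R = [+0.135600, -0.860724, +0.490680; +0.904047, -0.095134, -0.416712; +0.405355, +0.500104, +0.765234]
β = atan2(√(R₁₃²+R₂₃²), R₃₃) = 0.699391; α = atan2(R₂₃, R₁₃) mod 2π = 5.579124; γ = atan2(R₃₂, −R₃₁) mod 2π = 2.251932
D^2_{-1,-1}(5.5791,0.6994,2.2519) = e^{-i·-1·5.5791}·d^2_{-1,-1}(0.6994)·e^{-i·-1·2.2519}. Compute d first:
c=cos(0.699391/2)=0.939477, s=sin(0.699391/2)=0.342612; N=√[1·6·1·6]=6.000000
Admissible k: 0..1 (factorial args all ≥0)
  k=0: (−1)^0·6.0000/(6)·0.9395^4·0.3426^0 = +0.779013
  k=1: (−1)^1·6.0000/(2)·0.9395^2·0.3426^2 = -0.310812
d^2_{-1,-1}(0.6994) = +0.779013 -0.310812 = +0.468201
|D^2_{-1,-1}|² = |d^2_{-1,-1}(β)|² = (+0.468201)² = 0.219212 (the z-rotation phases have unit modulus)

P=0.2192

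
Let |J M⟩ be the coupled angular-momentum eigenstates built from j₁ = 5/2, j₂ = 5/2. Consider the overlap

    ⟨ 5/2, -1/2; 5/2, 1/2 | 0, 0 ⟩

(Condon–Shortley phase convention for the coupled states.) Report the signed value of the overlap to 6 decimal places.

j₁+j₂−J=5  J+j₁−j₂=0  J−j₁+j₂=0  j₁+j₂+J+1=6
(j₁±m₁, j₂±m₂, J±M) = (2,3,3,2,0,0)
P² = 24
sum k=3..3:
  [3] −1/12 = -1/12
S = -1/12
C² = P²·S² = 1/6 ; C = -0.408248

-0.408248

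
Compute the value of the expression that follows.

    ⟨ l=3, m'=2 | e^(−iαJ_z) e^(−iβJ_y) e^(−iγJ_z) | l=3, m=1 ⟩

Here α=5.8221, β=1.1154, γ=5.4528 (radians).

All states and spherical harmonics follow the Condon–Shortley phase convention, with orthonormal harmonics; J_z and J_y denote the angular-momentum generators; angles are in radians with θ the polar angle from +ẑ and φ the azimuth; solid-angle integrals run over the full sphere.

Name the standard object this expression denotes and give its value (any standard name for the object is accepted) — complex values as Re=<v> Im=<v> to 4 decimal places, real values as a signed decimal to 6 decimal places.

Wigner D-matrix element, Re=0.0295 Im=-0.1606

This is a Wigner D-matrix element — the rotation-matrix element ⟨l m'| R(α,β,γ) |l m⟩ in the angular-momentum basis.
Split into d^3_{2,1}(β=1.1154) × two z-phases.
Half-angle: c=0.848475, s=0.529236. N=√(120·1·24·2)=75.894664
k: max(0,(1)−(2))=0 … min(3+(1),3−(2))=1
  k=0: (−1)^1·75.8947/(24)·0.8485^5·0.5292^1 = -0.735942
  k=1: (−1)^2·75.8947/(12)·0.8485^3·0.5292^3 = +0.572657
d^3_{2,1}(1.1154) = -0.735942 +0.572657 = -0.163285
Attach z-rotation phases: D = e^{-i(2)(5.8221)}·(-0.163285)·e^{-i(1)(5.4528)} = +0.029515-0.160595i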